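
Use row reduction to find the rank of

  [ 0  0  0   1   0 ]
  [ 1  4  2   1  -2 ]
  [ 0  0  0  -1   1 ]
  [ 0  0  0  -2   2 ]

rank = 3

ρ1 <-> ρ2
  [ 1  4  2   1  -2 ]
  [ 0  0  0   1   0 ]
  [ 0  0  0  -1   1 ]
  [ 0  0  0  -2   2 ]
ρ3 ← ρ3 + ρ2
  [ 1  4  2   1  -2 ]
  [ 0  0  0   1   0 ]
  [ 0  0  0   0   1 ]
  [ 0  0  0  -2   2 ]
ρ4 ← ρ4 + 2·ρ2
  [ 1  4  2  1  -2 ]
  [ 0  0  0  1   0 ]
  [ 0  0  0  0   1 ]
  [ 0  0  0  0   2 ]
ρ4 ← ρ4 − 2·ρ3
  [ 1  4  2  1  -2 ]
  [ 0  0  0  1   0 ]
  [ 0  0  0  0   1 ]
  [ 0  0  0  0   0 ]
ρ1 ← ρ1 + 2·ρ3
  [ 1  4  2  1  0 ]
  [ 0  0  0  1  0 ]
  [ 0  0  0  0  1 ]
  [ 0  0  0  0  0 ]
ρ1 ← ρ1 − ρ2
  [ 1  4  2  0  0 ]
  [ 0  0  0  1  0 ]
  [ 0  0  0  0  1 ]
  [ 0  0  0  0  0 ]
The reduced form has 3 nonzero rows.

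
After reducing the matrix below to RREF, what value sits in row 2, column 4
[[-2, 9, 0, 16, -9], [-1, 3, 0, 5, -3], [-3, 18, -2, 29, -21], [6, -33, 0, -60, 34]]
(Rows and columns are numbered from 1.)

R1 → -1/2·R1
  [  1  -9/2   0   -8  9/2 ]
  [ -1     3   0    5   -3 ]
  [ -3    18  -2   29  -21 ]
  [  6   -33   0  -60   34 ]
R2 → R2 + R1
  [  1  -9/2   0   -8  9/2 ]
  [  0  -3/2   0   -3  3/2 ]
  [ -3    18  -2   29  -21 ]
  [  6   -33   0  -60   34 ]
R3 → R3 + 3·R1
  [ 1  -9/2   0   -8    9/2 ]
  [ 0  -3/2   0   -3    3/2 ]
  [ 0   9/2  -2    5  -15/2 ]
  [ 6   -33   0  -60     34 ]
R4 → R4 − 6·R1
  [ 1  -9/2   0   -8    9/2 ]
  [ 0  -3/2   0   -3    3/2 ]
  [ 0   9/2  -2    5  -15/2 ]
  [ 0    -6   0  -12      7 ]
R2 → -2/3·R2
  [ 1  -9/2   0   -8    9/2 ]
  [ 0     1   0    2     -1 ]
  [ 0   9/2  -2    5  -15/2 ]
  [ 0    -6   0  -12      7 ]
R3 → R3 − 9/2·R2
  [ 1  -9/2   0   -8  9/2 ]
  [ 0     1   0    2   -1 ]
  [ 0     0  -2   -4   -3 ]
  [ 0    -6   0  -12    7 ]
R4 → R4 + 6·R2
  [ 1  -9/2   0  -8  9/2 ]
  [ 0     1   0   2   -1 ]
  [ 0     0  -2  -4   -3 ]
  [ 0     0   0   0    1 ]
R3 → -1/2·R3
  [ 1  -9/2  0  -8  9/2 ]
  [ 0     1  0   2   -1 ]
  [ 0     0  1   2  3/2 ]
  [ 0     0  0   0    1 ]
R3 → R3 − 3/2·R4
  [ 1  -9/2  0  -8  9/2 ]
  [ 0     1  0   2   -1 ]
  [ 0     0  1   2    0 ]
  [ 0     0  0   0    1 ]
R2 → R2 + R4
  [ 1  -9/2  0  -8  9/2 ]
  [ 0     1  0   2    0 ]
  [ 0     0  1   2    0 ]
  [ 0     0  0   0    1 ]
R1 → R1 − 9/2·R4
  [ 1  -9/2  0  -8  0 ]
  [ 0     1  0   2  0 ]
  [ 0     0  1   2  0 ]
  [ 0     0  0   0  1 ]
R1 → R1 + 9/2·R2
  [ 1  0  0  1  0 ]
  [ 0  1  0  2  0 ]
  [ 0  0  1  2  0 ]
  [ 0  0  0  0  1 ]

2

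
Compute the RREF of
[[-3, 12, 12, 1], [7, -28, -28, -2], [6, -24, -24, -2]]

[[1, -4, -4, 0], [0, 0, 0, 1], [0, 0, 0, 0]]

ρ1 ← -1/3·ρ1
ρ2 ← ρ2 − 7·ρ1
ρ3 ← ρ3 − 6·ρ1
ρ2 ← 3·ρ2
ρ1 ← ρ1 + 1/3·ρ2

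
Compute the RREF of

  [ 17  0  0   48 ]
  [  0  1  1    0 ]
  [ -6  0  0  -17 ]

[[1, 0, 0, 0], [0, 1, 1, 0], [0, 0, 0, 1]]

Multiply R1 by 1/17.
  [  1  0  0  48/17 ]
  [  0  1  1      0 ]
  [ -6  0  0    -17 ]
Add 6 times R1 to R3.
  [ 1  0  0  48/17 ]
  [ 0  1  1      0 ]
  [ 0  0  0  -1/17 ]
Multiply R3 by -17.
  [ 1  0  0  48/17 ]
  [ 0  1  1      0 ]
  [ 0  0  0      1 ]
Subtract 48/17 times R3 from R1.
  [ 1  0  0  0 ]
  [ 0  1  1  0 ]
  [ 0  0  0  1 ]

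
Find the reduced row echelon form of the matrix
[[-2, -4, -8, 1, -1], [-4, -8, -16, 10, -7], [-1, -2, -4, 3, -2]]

Multiply R1 by -1/2.
  [  1   2    4  -1/2  1/2 ]
  [ -4  -8  -16    10   -7 ]
  [ -1  -2   -4     3   -2 ]
Add 4 times R1 to R2.
  [  1   2   4  -1/2  1/2 ]
  [  0   0   0     8   -5 ]
  [ -1  -2  -4     3   -2 ]
Add R1 to R3.
  [ 1  2  4  -1/2   1/2 ]
  [ 0  0  0     8    -5 ]
  [ 0  0  0   5/2  -3/2 ]
Multiply R2 by 1/8.
  [ 1  2  4  -1/2   1/2 ]
  [ 0  0  0     1  -5/8 ]
  [ 0  0  0   5/2  -3/2 ]
Subtract 5/2 times R2 from R3.
  [ 1  2  4  -1/2   1/2 ]
  [ 0  0  0     1  -5/8 ]
  [ 0  0  0     0  1/16 ]
Multiply R3 by 16.
  [ 1  2  4  -1/2   1/2 ]
  [ 0  0  0     1  -5/8 ]
  [ 0  0  0     0     1 ]
Add 5/8 times R3 to R2.
  [ 1  2  4  -1/2  1/2 ]
  [ 0  0  0     1    0 ]
  [ 0  0  0     0    1 ]
Subtract 1/2 times R3 from R1.
  [ 1  2  4  -1/2  0 ]
  [ 0  0  0     1  0 ]
  [ 0  0  0     0  1 ]
Add 1/2 times R2 to R1.
  [ 1  2  4  0  0 ]
  [ 0  0  0  1  0 ]
  [ 0  0  0  0  1 ]

[[1, 2, 4, 0, 0], [0, 0, 0, 1, 0], [0, 0, 0, 0, 1]]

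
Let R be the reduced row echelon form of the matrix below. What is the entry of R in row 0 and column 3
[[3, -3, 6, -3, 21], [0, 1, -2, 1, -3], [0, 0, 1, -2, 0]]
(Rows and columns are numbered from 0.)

R1 ← 1/3·R1
R2 ← R2 + 2·R3
R1 ← R1 − 2·R3
R1 ← R1 + R2

0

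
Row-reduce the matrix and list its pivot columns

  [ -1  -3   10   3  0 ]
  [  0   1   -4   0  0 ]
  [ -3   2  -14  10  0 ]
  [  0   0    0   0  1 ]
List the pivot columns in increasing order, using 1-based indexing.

1, 2, 4, 5

r1 := -1·r1
  [  1  3  -10  -3  0 ]
  [  0  1   -4   0  0 ]
  [ -3  2  -14  10  0 ]
  [  0  0    0   0  1 ]
r3 := r3 + 3·r1
  [ 1   3  -10  -3  0 ]
  [ 0   1   -4   0  0 ]
  [ 0  11  -44   1  0 ]
  [ 0   0    0   0  1 ]
r3 := r3 − 11·r2
  [ 1  3  -10  -3  0 ]
  [ 0  1   -4   0  0 ]
  [ 0  0    0   1  0 ]
  [ 0  0    0   0  1 ]
r1 := r1 + 3·r3
  [ 1  3  -10  0  0 ]
  [ 0  1   -4  0  0 ]
  [ 0  0    0  1  0 ]
  [ 0  0    0  0  1 ]
r1 := r1 − 3·r2
  [ 1  0   2  0  0 ]
  [ 0  1  -4  0  0 ]
  [ 0  0   0  1  0 ]
  [ 0  0   0  0  1 ]
Pivot columns are the columns containing a leading 1.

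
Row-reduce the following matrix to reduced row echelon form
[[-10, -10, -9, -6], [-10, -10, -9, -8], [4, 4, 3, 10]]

R1 -> -1/10·R1
R2 -> R2 + 10·R1
R3 -> R3 − 4·R1
R2 <=> R3
R2 -> -5/3·R2
R3 -> -1/2·R3
R2 -> R2 + 38/3·R3
R1 -> R1 − 3/5·R3
R1 -> R1 − 9/10·R2

[[1, 1, 0, 0], [0, 0, 1, 0], [0, 0, 0, 1]]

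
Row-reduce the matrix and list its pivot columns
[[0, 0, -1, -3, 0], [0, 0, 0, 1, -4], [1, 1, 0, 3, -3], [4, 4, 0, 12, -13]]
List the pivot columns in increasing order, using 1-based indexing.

r1 <=> r3
  [ 1  1   0   3   -3 ]
  [ 0  0   0   1   -4 ]
  [ 0  0  -1  -3    0 ]
  [ 4  4   0  12  -13 ]
r4 := r4 − 4·r1
  [ 1  1   0   3  -3 ]
  [ 0  0   0   1  -4 ]
  [ 0  0  -1  -3   0 ]
  [ 0  0   0   0  -1 ]
r2 <=> r3
  [ 1  1   0   3  -3 ]
  [ 0  0  -1  -3   0 ]
  [ 0  0   0   1  -4 ]
  [ 0  0   0   0  -1 ]
r2 := -1·r2
  [ 1  1  0  3  -3 ]
  [ 0  0  1  3   0 ]
  [ 0  0  0  1  -4 ]
  [ 0  0  0  0  -1 ]
r4 := -1·r4
  [ 1  1  0  3  -3 ]
  [ 0  0  1  3   0 ]
  [ 0  0  0  1  -4 ]
  [ 0  0  0  0   1 ]
r3 := r3 + 4·r4
  [ 1  1  0  3  -3 ]
  [ 0  0  1  3   0 ]
  [ 0  0  0  1   0 ]
  [ 0  0  0  0   1 ]
r1 := r1 + 3·r4
  [ 1  1  0  3  0 ]
  [ 0  0  1  3  0 ]
  [ 0  0  0  1  0 ]
  [ 0  0  0  0  1 ]
r2 := r2 − 3·r3
  [ 1  1  0  3  0 ]
  [ 0  0  1  0  0 ]
  [ 0  0  0  1  0 ]
  [ 0  0  0  0  1 ]
r1 := r1 − 3·r3
  [ 1  1  0  0  0 ]
  [ 0  0  1  0  0 ]
  [ 0  0  0  1  0 ]
  [ 0  0  0  0  1 ]
Pivot columns are the columns containing a leading 1.

1, 3, 4, 5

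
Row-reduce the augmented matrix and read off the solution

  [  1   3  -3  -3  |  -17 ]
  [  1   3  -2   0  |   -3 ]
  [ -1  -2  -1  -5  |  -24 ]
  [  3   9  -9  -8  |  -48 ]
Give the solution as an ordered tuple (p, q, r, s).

R2 → R2 − R1
  [  1   3  -3  -3  |  -17 ]
  [  0   0   1   3  |   14 ]
  [ -1  -2  -1  -5  |  -24 ]
  [  3   9  -9  -8  |  -48 ]
R3 → R3 + R1
  [ 1  3  -3  -3  |  -17 ]
  [ 0  0   1   3  |   14 ]
  [ 0  1  -4  -8  |  -41 ]
  [ 3  9  -9  -8  |  -48 ]
R4 → R4 − 3·R1
  [ 1  3  -3  -3  |  -17 ]
  [ 0  0   1   3  |   14 ]
  [ 0  1  -4  -8  |  -41 ]
  [ 0  0   0   1  |    3 ]
R2 <=> R3
  [ 1  3  -3  -3  |  -17 ]
  [ 0  1  -4  -8  |  -41 ]
  [ 0  0   1   3  |   14 ]
  [ 0  0   0   1  |    3 ]
R3 → R3 − 3·R4
  [ 1  3  -3  -3  |  -17 ]
  [ 0  1  -4  -8  |  -41 ]
  [ 0  0   1   0  |    5 ]
  [ 0  0   0   1  |    3 ]
R2 → R2 + 8·R4
  [ 1  3  -3  -3  |  -17 ]
  [ 0  1  -4   0  |  -17 ]
  [ 0  0   1   0  |    5 ]
  [ 0  0   0   1  |    3 ]
R1 → R1 + 3·R4
  [ 1  3  -3  0  |   -8 ]
  [ 0  1  -4  0  |  -17 ]
  [ 0  0   1  0  |    5 ]
  [ 0  0   0  1  |    3 ]
R2 → R2 + 4·R3
  [ 1  3  -3  0  |  -8 ]
  [ 0  1   0  0  |   3 ]
  [ 0  0   1  0  |   5 ]
  [ 0  0   0  1  |   3 ]
R1 → R1 + 3·R3
  [ 1  3  0  0  |  7 ]
  [ 0  1  0  0  |  3 ]
  [ 0  0  1  0  |  5 ]
  [ 0  0  0  1  |  3 ]
R1 → R1 − 3·R2
  [ 1  0  0  0  |  -2 ]
  [ 0  1  0  0  |   3 ]
  [ 0  0  1  0  |   5 ]
  [ 0  0  0  1  |   3 ]
Reading off the last column: p = -2, q = 3, r = 5, s = 3.

(-2, 3, 5, 3)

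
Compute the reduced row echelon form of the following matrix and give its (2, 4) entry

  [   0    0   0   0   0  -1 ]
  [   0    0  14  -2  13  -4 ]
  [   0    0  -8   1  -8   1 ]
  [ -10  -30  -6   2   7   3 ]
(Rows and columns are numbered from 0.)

R1 <=> R4
  [ -10  -30  -6   2   7   3 ]
  [   0    0  14  -2  13  -4 ]
  [   0    0  -8   1  -8   1 ]
  [   0    0   0   0   0  -1 ]
R1 -> -1/10·R1
  [ 1  3  3/5  -1/5  -7/10  -3/10 ]
  [ 0  0   14    -2     13     -4 ]
  [ 0  0   -8     1     -8      1 ]
  [ 0  0    0     0      0     -1 ]
R2 -> 1/14·R2
  [ 1  3  3/5  -1/5  -7/10  -3/10 ]
  [ 0  0    1  -1/7  13/14   -2/7 ]
  [ 0  0   -8     1     -8      1 ]
  [ 0  0    0     0      0     -1 ]
R3 -> R3 + 8·R2
  [ 1  3  3/5  -1/5  -7/10  -3/10 ]
  [ 0  0    1  -1/7  13/14   -2/7 ]
  [ 0  0    0  -1/7   -4/7   -9/7 ]
  [ 0  0    0     0      0     -1 ]
R3 -> -7·R3
  [ 1  3  3/5  -1/5  -7/10  -3/10 ]
  [ 0  0    1  -1/7  13/14   -2/7 ]
  [ 0  0    0     1      4      9 ]
  [ 0  0    0     0      0     -1 ]
R4 -> -1·R4
  [ 1  3  3/5  -1/5  -7/10  -3/10 ]
  [ 0  0    1  -1/7  13/14   -2/7 ]
  [ 0  0    0     1      4      9 ]
  [ 0  0    0     0      0      1 ]
R3 -> R3 − 9·R4
  [ 1  3  3/5  -1/5  -7/10  -3/10 ]
  [ 0  0    1  -1/7  13/14   -2/7 ]
  [ 0  0    0     1      4      0 ]
  [ 0  0    0     0      0      1 ]
R2 -> R2 + 2/7·R4
  [ 1  3  3/5  -1/5  -7/10  -3/10 ]
  [ 0  0    1  -1/7  13/14      0 ]
  [ 0  0    0     1      4      0 ]
  [ 0  0    0     0      0      1 ]
R1 -> R1 + 3/10·R4
  [ 1  3  3/5  -1/5  -7/10  0 ]
  [ 0  0    1  -1/7  13/14  0 ]
  [ 0  0    0     1      4  0 ]
  [ 0  0    0     0      0  1 ]
R2 -> R2 + 1/7·R3
  [ 1  3  3/5  -1/5  -7/10  0 ]
  [ 0  0    1     0    3/2  0 ]
  [ 0  0    0     1      4  0 ]
  [ 0  0    0     0      0  1 ]
R1 -> R1 + 1/5·R3
  [ 1  3  3/5  0  1/10  0 ]
  [ 0  0    1  0   3/2  0 ]
  [ 0  0    0  1     4  0 ]
  [ 0  0    0  0     0  1 ]
R1 -> R1 − 3/5·R2
  [ 1  3  0  0  -4/5  0 ]
  [ 0  0  1  0   3/2  0 ]
  [ 0  0  0  1     4  0 ]
  [ 0  0  0  0     0  1 ]

4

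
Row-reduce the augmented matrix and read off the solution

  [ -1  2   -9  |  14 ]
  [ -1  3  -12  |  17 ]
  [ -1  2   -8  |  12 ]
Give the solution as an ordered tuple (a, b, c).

(-2, -3, -2)

R1 ← -1·R1
  [  1  -2    9  |  -14 ]
  [ -1   3  -12  |   17 ]
  [ -1   2   -8  |   12 ]
R2 ← R2 + R1
  [  1  -2   9  |  -14 ]
  [  0   1  -3  |    3 ]
  [ -1   2  -8  |   12 ]
R3 ← R3 + R1
  [ 1  -2   9  |  -14 ]
  [ 0   1  -3  |    3 ]
  [ 0   0   1  |   -2 ]
R2 ← R2 + 3·R3
  [ 1  -2  9  |  -14 ]
  [ 0   1  0  |   -3 ]
  [ 0   0  1  |   -2 ]
R1 ← R1 − 9·R3
  [ 1  -2  0  |   4 ]
  [ 0   1  0  |  -3 ]
  [ 0   0  1  |  -2 ]
R1 ← R1 + 2·R2
  [ 1  0  0  |  -2 ]
  [ 0  1  0  |  -3 ]
  [ 0  0  1  |  -2 ]
Reading off the last column: a = -2, b = -3, c = -2.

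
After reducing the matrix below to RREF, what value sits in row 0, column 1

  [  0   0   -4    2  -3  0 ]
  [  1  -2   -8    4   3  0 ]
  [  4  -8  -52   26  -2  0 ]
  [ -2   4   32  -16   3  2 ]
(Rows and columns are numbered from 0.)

Swap R1 and R2.
  [  1  -2   -8    4   3  0 ]
  [  0   0   -4    2  -3  0 ]
  [  4  -8  -52   26  -2  0 ]
  [ -2   4   32  -16   3  2 ]
Subtract 4 times R1 from R3.
  [  1  -2   -8    4    3  0 ]
  [  0   0   -4    2   -3  0 ]
  [  0   0  -20   10  -14  0 ]
  [ -2   4   32  -16    3  2 ]
Add 2 times R1 to R4.
  [ 1  -2   -8   4    3  0 ]
  [ 0   0   -4   2   -3  0 ]
  [ 0   0  -20  10  -14  0 ]
  [ 0   0   16  -8    9  2 ]
Multiply R2 by -1/4.
  [ 1  -2   -8     4    3  0 ]
  [ 0   0    1  -1/2  3/4  0 ]
  [ 0   0  -20    10  -14  0 ]
  [ 0   0   16    -8    9  2 ]
Add 20 times R2 to R3.
  [ 1  -2  -8     4    3  0 ]
  [ 0   0   1  -1/2  3/4  0 ]
  [ 0   0   0     0    1  0 ]
  [ 0   0  16    -8    9  2 ]
Subtract 16 times R2 from R4.
  [ 1  -2  -8     4    3  0 ]
  [ 0   0   1  -1/2  3/4  0 ]
  [ 0   0   0     0    1  0 ]
  [ 0   0   0     0   -3  2 ]
Add 3 times R3 to R4.
  [ 1  -2  -8     4    3  0 ]
  [ 0   0   1  -1/2  3/4  0 ]
  [ 0   0   0     0    1  0 ]
  [ 0   0   0     0    0  2 ]
Multiply R4 by 1/2.
  [ 1  -2  -8     4    3  0 ]
  [ 0   0   1  -1/2  3/4  0 ]
  [ 0   0   0     0    1  0 ]
  [ 0   0   0     0    0  1 ]
Subtract 3/4 times R3 from R2.
  [ 1  -2  -8     4  3  0 ]
  [ 0   0   1  -1/2  0  0 ]
  [ 0   0   0     0  1  0 ]
  [ 0   0   0     0  0  1 ]
Subtract 3 times R3 from R1.
  [ 1  -2  -8     4  0  0 ]
  [ 0   0   1  -1/2  0  0 ]
  [ 0   0   0     0  1  0 ]
  [ 0   0   0     0  0  1 ]
Add 8 times R2 to R1.
  [ 1  -2  0     0  0  0 ]
  [ 0   0  1  -1/2  0  0 ]
  [ 0   0  0     0  1  0 ]
  [ 0   0  0     0  0  1 ]

-2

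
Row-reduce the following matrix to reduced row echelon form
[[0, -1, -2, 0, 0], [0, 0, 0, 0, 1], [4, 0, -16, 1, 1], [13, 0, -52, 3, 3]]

Swap R1 and R3.
  [  4   0  -16  1  1 ]
  [  0   0    0  0  1 ]
  [  0  -1   -2  0  0 ]
  [ 13   0  -52  3  3 ]
Multiply R1 by 1/4.
  [  1   0   -4  1/4  1/4 ]
  [  0   0    0    0    1 ]
  [  0  -1   -2    0    0 ]
  [ 13   0  -52    3    3 ]
Subtract 13 times R1 from R4.
  [ 1   0  -4   1/4   1/4 ]
  [ 0   0   0     0     1 ]
  [ 0  -1  -2     0     0 ]
  [ 0   0   0  -1/4  -1/4 ]
Swap R2 and R3.
  [ 1   0  -4   1/4   1/4 ]
  [ 0  -1  -2     0     0 ]
  [ 0   0   0     0     1 ]
  [ 0   0   0  -1/4  -1/4 ]
Multiply R2 by -1.
  [ 1  0  -4   1/4   1/4 ]
  [ 0  1   2     0     0 ]
  [ 0  0   0     0     1 ]
  [ 0  0   0  -1/4  -1/4 ]
Swap R3 and R4.
  [ 1  0  -4   1/4   1/4 ]
  [ 0  1   2     0     0 ]
  [ 0  0   0  -1/4  -1/4 ]
  [ 0  0   0     0     1 ]
Multiply R3 by -4.
  [ 1  0  -4  1/4  1/4 ]
  [ 0  1   2    0    0 ]
  [ 0  0   0    1    1 ]
  [ 0  0   0    0    1 ]
Subtract R4 from R3.
  [ 1  0  -4  1/4  1/4 ]
  [ 0  1   2    0    0 ]
  [ 0  0   0    1    0 ]
  [ 0  0   0    0    1 ]
Subtract 1/4 times R4 from R1.
  [ 1  0  -4  1/4  0 ]
  [ 0  1   2    0  0 ]
  [ 0  0   0    1  0 ]
  [ 0  0   0    0  1 ]
Subtract 1/4 times R3 from R1.
  [ 1  0  -4  0  0 ]
  [ 0  1   2  0  0 ]
  [ 0  0   0  1  0 ]
  [ 0  0   0  0  1 ]

[[1, 0, -4, 0, 0], [0, 1, 2, 0, 0], [0, 0, 0, 1, 0], [0, 0, 0, 0, 1]]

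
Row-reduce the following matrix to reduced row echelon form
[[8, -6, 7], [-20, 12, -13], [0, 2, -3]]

[[1, 0, -1/4], [0, 1, -3/2], [0, 0, 0]]

R1 -> 1/8·R1
  [   1  -3/4  7/8 ]
  [ -20    12  -13 ]
  [   0     2   -3 ]
R2 -> R2 + 20·R1
  [ 1  -3/4  7/8 ]
  [ 0    -3  9/2 ]
  [ 0     2   -3 ]
R2 -> -1/3·R2
  [ 1  -3/4   7/8 ]
  [ 0     1  -3/2 ]
  [ 0     2    -3 ]
R3 -> R3 − 2·R2
  [ 1  -3/4   7/8 ]
  [ 0     1  -3/2 ]
  [ 0     0     0 ]
R1 -> R1 + 3/4·R2
  [ 1  0  -1/4 ]
  [ 0  1  -3/2 ]
  [ 0  0     0 ]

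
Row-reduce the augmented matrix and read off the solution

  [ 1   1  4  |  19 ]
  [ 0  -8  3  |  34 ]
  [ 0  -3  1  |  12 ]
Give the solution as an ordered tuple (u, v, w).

(-3, -2, 6)

Multiply R2 by -1/8.
  [ 1   1     4  |     19 ]
  [ 0   1  -3/8  |  -17/4 ]
  [ 0  -3     1  |     12 ]
Add 3 times R2 to R3.
  [ 1  1     4  |     19 ]
  [ 0  1  -3/8  |  -17/4 ]
  [ 0  0  -1/8  |   -3/4 ]
Multiply R3 by -8.
  [ 1  1     4  |     19 ]
  [ 0  1  -3/8  |  -17/4 ]
  [ 0  0     1  |      6 ]
Add 3/8 times R3 to R2.
  [ 1  1  4  |  19 ]
  [ 0  1  0  |  -2 ]
  [ 0  0  1  |   6 ]
Subtract 4 times R3 from R1.
  [ 1  1  0  |  -5 ]
  [ 0  1  0  |  -2 ]
  [ 0  0  1  |   6 ]
Subtract R2 from R1.
  [ 1  0  0  |  -3 ]
  [ 0  1  0  |  -2 ]
  [ 0  0  1  |   6 ]
Reading off the last column: u = -3, v = -2, w = 6.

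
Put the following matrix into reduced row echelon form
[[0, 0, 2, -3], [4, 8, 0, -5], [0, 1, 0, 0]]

[[1, 0, 0, -5/4], [0, 1, 0, 0], [0, 0, 1, -3/2]]

r1 <=> r2
  [ 4  8  0  -5 ]
  [ 0  0  2  -3 ]
  [ 0  1  0   0 ]
r1 -> 1/4·r1
  [ 1  2  0  -5/4 ]
  [ 0  0  2    -3 ]
  [ 0  1  0     0 ]
r2 <=> r3
  [ 1  2  0  -5/4 ]
  [ 0  1  0     0 ]
  [ 0  0  2    -3 ]
r3 -> 1/2·r3
  [ 1  2  0  -5/4 ]
  [ 0  1  0     0 ]
  [ 0  0  1  -3/2 ]
r1 -> r1 − 2·r2
  [ 1  0  0  -5/4 ]
  [ 0  1  0     0 ]
  [ 0  0  1  -3/2 ]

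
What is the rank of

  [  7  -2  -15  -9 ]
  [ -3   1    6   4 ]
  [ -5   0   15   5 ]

ρ1 -> 1/7·ρ1
  [  1  -2/7  -15/7  -9/7 ]
  [ -3     1      6     4 ]
  [ -5     0     15     5 ]
ρ2 -> ρ2 + 3·ρ1
  [  1  -2/7  -15/7  -9/7 ]
  [  0   1/7   -3/7   1/7 ]
  [ -5     0     15     5 ]
ρ3 -> ρ3 + 5·ρ1
  [ 1   -2/7  -15/7   -9/7 ]
  [ 0    1/7   -3/7    1/7 ]
  [ 0  -10/7   30/7  -10/7 ]
ρ2 -> 7·ρ2
  [ 1   -2/7  -15/7   -9/7 ]
  [ 0      1     -3      1 ]
  [ 0  -10/7   30/7  -10/7 ]
ρ3 -> ρ3 + 10/7·ρ2
  [ 1  -2/7  -15/7  -9/7 ]
  [ 0     1     -3     1 ]
  [ 0     0      0     0 ]
ρ1 -> ρ1 + 2/7·ρ2
  [ 1  0  -3  -1 ]
  [ 0  1  -3   1 ]
  [ 0  0   0   0 ]
The reduced form has 2 nonzero rows.

rank = 2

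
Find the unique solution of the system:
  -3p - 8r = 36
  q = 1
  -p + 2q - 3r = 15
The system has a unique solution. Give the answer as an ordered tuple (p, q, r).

(-4, 1, -3)

Form the augmented matrix and row-reduce:
  [ -3  0  -8  |  36 ]
  [  0  1   0  |   1 ]
  [ -1  2  -3  |  15 ]
ρ1 -> -1/3·ρ1
  [  1  0  8/3  |  -12 ]
  [  0  1    0  |    1 ]
  [ -1  2   -3  |   15 ]
ρ3 -> ρ3 + ρ1
  [ 1  0   8/3  |  -12 ]
  [ 0  1     0  |    1 ]
  [ 0  2  -1/3  |    3 ]
ρ3 -> ρ3 − 2·ρ2
  [ 1  0   8/3  |  -12 ]
  [ 0  1     0  |    1 ]
  [ 0  0  -1/3  |    1 ]
ρ3 -> -3·ρ3
  [ 1  0  8/3  |  -12 ]
  [ 0  1    0  |    1 ]
  [ 0  0    1  |   -3 ]
ρ1 -> ρ1 − 8/3·ρ3
  [ 1  0  0  |  -4 ]
  [ 0  1  0  |   1 ]
  [ 0  0  1  |  -3 ]
Reading off the last column: p = -4, q = 1, r = -3.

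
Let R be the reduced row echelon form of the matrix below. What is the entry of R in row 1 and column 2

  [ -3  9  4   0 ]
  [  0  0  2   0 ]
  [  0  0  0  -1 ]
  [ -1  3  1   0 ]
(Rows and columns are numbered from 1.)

-3

Multiply ρ1 by -1/3.
  [  1  -3  -4/3   0 ]
  [  0   0     2   0 ]
  [  0   0     0  -1 ]
  [ -1   3     1   0 ]
Add ρ1 to ρ4.
  [ 1  -3  -4/3   0 ]
  [ 0   0     2   0 ]
  [ 0   0     0  -1 ]
  [ 0   0  -1/3   0 ]
Multiply ρ2 by 1/2.
  [ 1  -3  -4/3   0 ]
  [ 0   0     1   0 ]
  [ 0   0     0  -1 ]
  [ 0   0  -1/3   0 ]
Add 1/3 times ρ2 to ρ4.
  [ 1  -3  -4/3   0 ]
  [ 0   0     1   0 ]
  [ 0   0     0  -1 ]
  [ 0   0     0   0 ]
Multiply ρ3 by -1.
  [ 1  -3  -4/3  0 ]
  [ 0   0     1  0 ]
  [ 0   0     0  1 ]
  [ 0   0     0  0 ]
Add 4/3 times ρ2 to ρ1.
  [ 1  -3  0  0 ]
  [ 0   0  1  0 ]
  [ 0   0  0  1 ]
  [ 0   0  0  0 ]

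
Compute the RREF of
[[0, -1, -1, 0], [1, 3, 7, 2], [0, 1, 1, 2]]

[[1, 0, 4, 0], [0, 1, 1, 0], [0, 0, 0, 1]]

Swap R1 and R2.
  [ 1   3   7  2 ]
  [ 0  -1  -1  0 ]
  [ 0   1   1  2 ]
Multiply R2 by -1.
  [ 1  3  7  2 ]
  [ 0  1  1  0 ]
  [ 0  1  1  2 ]
Subtract R2 from R3.
  [ 1  3  7  2 ]
  [ 0  1  1  0 ]
  [ 0  0  0  2 ]
Multiply R3 by 1/2.
  [ 1  3  7  2 ]
  [ 0  1  1  0 ]
  [ 0  0  0  1 ]
Subtract 2 times R3 from R1.
  [ 1  3  7  0 ]
  [ 0  1  1  0 ]
  [ 0  0  0  1 ]
Subtract 3 times R2 from R1.
  [ 1  0  4  0 ]
  [ 0  1  1  0 ]
  [ 0  0  0  1 ]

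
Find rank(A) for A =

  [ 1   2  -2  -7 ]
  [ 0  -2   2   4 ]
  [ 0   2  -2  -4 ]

Multiply R2 by -1/2.
  [ 1  2  -2  -7 ]
  [ 0  1  -1  -2 ]
  [ 0  2  -2  -4 ]
Subtract 2 times R2 from R3.
  [ 1  2  -2  -7 ]
  [ 0  1  -1  -2 ]
  [ 0  0   0   0 ]
Subtract 2 times R2 from R1.
  [ 1  0   0  -3 ]
  [ 0  1  -1  -2 ]
  [ 0  0   0   0 ]
The reduced form has 2 nonzero rows.

rank = 2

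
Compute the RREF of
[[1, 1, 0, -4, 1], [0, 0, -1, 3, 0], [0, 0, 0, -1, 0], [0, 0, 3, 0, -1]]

Multiply R2 by -1.
Subtract 3 times R2 from R4.
Multiply R3 by -1.
Subtract 9 times R3 from R4.
Multiply R4 by -1.
Subtract R4 from R1.
Add 3 times R3 to R2.
Add 4 times R3 to R1.

[[1, 1, 0, 0, 0], [0, 0, 1, 0, 0], [0, 0, 0, 1, 0], [0, 0, 0, 0, 1]]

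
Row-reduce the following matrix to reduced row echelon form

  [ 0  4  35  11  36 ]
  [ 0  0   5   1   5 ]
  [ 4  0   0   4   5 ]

r1 <-> r3
  [ 4  0   0   4   5 ]
  [ 0  0   5   1   5 ]
  [ 0  4  35  11  36 ]
r1 := 1/4·r1
  [ 1  0   0   1  5/4 ]
  [ 0  0   5   1    5 ]
  [ 0  4  35  11   36 ]
r2 <-> r3
  [ 1  0   0   1  5/4 ]
  [ 0  4  35  11   36 ]
  [ 0  0   5   1    5 ]
r2 := 1/4·r2
  [ 1  0     0     1  5/4 ]
  [ 0  1  35/4  11/4    9 ]
  [ 0  0     5     1    5 ]
r3 := 1/5·r3
  [ 1  0     0     1  5/4 ]
  [ 0  1  35/4  11/4    9 ]
  [ 0  0     1   1/5    1 ]
r2 := r2 − 35/4·r3
  [ 1  0  0    1  5/4 ]
  [ 0  1  0    1  1/4 ]
  [ 0  0  1  1/5    1 ]

[[1, 0, 0, 1, 5/4], [0, 1, 0, 1, 1/4], [0, 0, 1, 1/5, 1]]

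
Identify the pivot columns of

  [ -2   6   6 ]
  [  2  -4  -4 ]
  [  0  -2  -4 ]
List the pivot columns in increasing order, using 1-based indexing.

1, 2, 3

R1 := -1/2·R1
  [ 1  -3  -3 ]
  [ 2  -4  -4 ]
  [ 0  -2  -4 ]
R2 := R2 − 2·R1
  [ 1  -3  -3 ]
  [ 0   2   2 ]
  [ 0  -2  -4 ]
R2 := 1/2·R2
  [ 1  -3  -3 ]
  [ 0   1   1 ]
  [ 0  -2  -4 ]
R3 := R3 + 2·R2
  [ 1  -3  -3 ]
  [ 0   1   1 ]
  [ 0   0  -2 ]
R3 := -1/2·R3
  [ 1  -3  -3 ]
  [ 0   1   1 ]
  [ 0   0   1 ]
R2 := R2 − R3
  [ 1  -3  -3 ]
  [ 0   1   0 ]
  [ 0   0   1 ]
R1 := R1 + 3·R3
  [ 1  -3  0 ]
  [ 0   1  0 ]
  [ 0   0  1 ]
R1 := R1 + 3·R2
  [ 1  0  0 ]
  [ 0  1  0 ]
  [ 0  0  1 ]
Pivot columns are the columns containing a leading 1.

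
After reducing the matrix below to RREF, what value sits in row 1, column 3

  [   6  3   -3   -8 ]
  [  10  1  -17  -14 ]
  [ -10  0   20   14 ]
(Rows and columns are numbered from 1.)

-2

R1 → 1/6·R1
  [   1  1/2  -1/2  -4/3 ]
  [  10    1   -17   -14 ]
  [ -10    0    20    14 ]
R2 → R2 − 10·R1
  [   1  1/2  -1/2  -4/3 ]
  [   0   -4   -12  -2/3 ]
  [ -10    0    20    14 ]
R3 → R3 + 10·R1
  [ 1  1/2  -1/2  -4/3 ]
  [ 0   -4   -12  -2/3 ]
  [ 0    5    15   2/3 ]
R2 → -1/4·R2
  [ 1  1/2  -1/2  -4/3 ]
  [ 0    1     3   1/6 ]
  [ 0    5    15   2/3 ]
R3 → R3 − 5·R2
  [ 1  1/2  -1/2  -4/3 ]
  [ 0    1     3   1/6 ]
  [ 0    0     0  -1/6 ]
R3 → -6·R3
  [ 1  1/2  -1/2  -4/3 ]
  [ 0    1     3   1/6 ]
  [ 0    0     0     1 ]
R2 → R2 − 1/6·R3
  [ 1  1/2  -1/2  -4/3 ]
  [ 0    1     3     0 ]
  [ 0    0     0     1 ]
R1 → R1 + 4/3·R3
  [ 1  1/2  -1/2  0 ]
  [ 0    1     3  0 ]
  [ 0    0     0  1 ]
R1 → R1 − 1/2·R2
  [ 1  0  -2  0 ]
  [ 0  1   3  0 ]
  [ 0  0   0  1 ]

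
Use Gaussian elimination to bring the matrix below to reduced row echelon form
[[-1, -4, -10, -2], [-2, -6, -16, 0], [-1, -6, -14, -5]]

[[1, 0, 2, 0], [0, 1, 2, 0], [0, 0, 0, 1]]

r1 → -1·r1
r2 → r2 + 2·r1
r3 → r3 + r1
r2 → 1/2·r2
r3 → r3 + 2·r2
r2 → r2 − 2·r3
r1 → r1 − 2·r3
r1 → r1 − 4·r2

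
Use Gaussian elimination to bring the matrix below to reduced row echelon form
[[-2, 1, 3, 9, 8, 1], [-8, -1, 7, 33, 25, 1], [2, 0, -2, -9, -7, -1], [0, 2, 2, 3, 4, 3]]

R1 -> -1/2·R1
  [  1  -1/2  -3/2  -9/2  -4  -1/2 ]
  [ -8    -1     7    33  25     1 ]
  [  2     0    -2    -9  -7    -1 ]
  [  0     2     2     3   4     3 ]
R2 -> R2 + 8·R1
  [ 1  -1/2  -3/2  -9/2  -4  -1/2 ]
  [ 0    -5    -5    -3  -7    -3 ]
  [ 2     0    -2    -9  -7    -1 ]
  [ 0     2     2     3   4     3 ]
R3 -> R3 − 2·R1
  [ 1  -1/2  -3/2  -9/2  -4  -1/2 ]
  [ 0    -5    -5    -3  -7    -3 ]
  [ 0     1     1     0   1     0 ]
  [ 0     2     2     3   4     3 ]
R2 -> -1/5·R2
  [ 1  -1/2  -3/2  -9/2   -4  -1/2 ]
  [ 0     1     1   3/5  7/5   3/5 ]
  [ 0     1     1     0    1     0 ]
  [ 0     2     2     3    4     3 ]
R3 -> R3 − R2
  [ 1  -1/2  -3/2  -9/2    -4  -1/2 ]
  [ 0     1     1   3/5   7/5   3/5 ]
  [ 0     0     0  -3/5  -2/5  -3/5 ]
  [ 0     2     2     3     4     3 ]
R4 -> R4 − 2·R2
  [ 1  -1/2  -3/2  -9/2    -4  -1/2 ]
  [ 0     1     1   3/5   7/5   3/5 ]
  [ 0     0     0  -3/5  -2/5  -3/5 ]
  [ 0     0     0   9/5   6/5   9/5 ]
R3 -> -5/3·R3
  [ 1  -1/2  -3/2  -9/2   -4  -1/2 ]
  [ 0     1     1   3/5  7/5   3/5 ]
  [ 0     0     0     1  2/3     1 ]
  [ 0     0     0   9/5  6/5   9/5 ]
R4 -> R4 − 9/5·R3
  [ 1  -1/2  -3/2  -9/2   -4  -1/2 ]
  [ 0     1     1   3/5  7/5   3/5 ]
  [ 0     0     0     1  2/3     1 ]
  [ 0     0     0     0    0     0 ]
R2 -> R2 − 3/5·R3
  [ 1  -1/2  -3/2  -9/2   -4  -1/2 ]
  [ 0     1     1     0    1     0 ]
  [ 0     0     0     1  2/3     1 ]
  [ 0     0     0     0    0     0 ]
R1 -> R1 + 9/2·R3
  [ 1  -1/2  -3/2  0   -1  4 ]
  [ 0     1     1  0    1  0 ]
  [ 0     0     0  1  2/3  1 ]
  [ 0     0     0  0    0  0 ]
R1 -> R1 + 1/2·R2
  [ 1  0  -1  0  -1/2  4 ]
  [ 0  1   1  0     1  0 ]
  [ 0  0   0  1   2/3  1 ]
  [ 0  0   0  0     0  0 ]

[[1, 0, -1, 0, -1/2, 4], [0, 1, 1, 0, 1, 0], [0, 0, 0, 1, 2/3, 1], [0, 0, 0, 0, 0, 0]]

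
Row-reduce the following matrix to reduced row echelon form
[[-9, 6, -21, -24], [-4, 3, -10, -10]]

ρ1 := -1/9·ρ1
  [  1  -2/3  7/3  8/3 ]
  [ -4     3  -10  -10 ]
ρ2 := ρ2 + 4·ρ1
  [ 1  -2/3   7/3  8/3 ]
  [ 0   1/3  -2/3  2/3 ]
ρ2 := 3·ρ2
  [ 1  -2/3  7/3  8/3 ]
  [ 0     1   -2    2 ]
ρ1 := ρ1 + 2/3·ρ2
  [ 1  0   1  4 ]
  [ 0  1  -2  2 ]

[[1, 0, 1, 4], [0, 1, -2, 2]]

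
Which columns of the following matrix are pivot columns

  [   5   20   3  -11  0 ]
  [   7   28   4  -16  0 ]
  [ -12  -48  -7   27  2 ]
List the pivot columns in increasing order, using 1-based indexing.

ρ1 -> 1/5·ρ1
  [   1    4  3/5  -11/5  0 ]
  [   7   28    4    -16  0 ]
  [ -12  -48   -7     27  2 ]
ρ2 -> ρ2 − 7·ρ1
  [   1    4   3/5  -11/5  0 ]
  [   0    0  -1/5   -3/5  0 ]
  [ -12  -48    -7     27  2 ]
ρ3 -> ρ3 + 12·ρ1
  [ 1  4   3/5  -11/5  0 ]
  [ 0  0  -1/5   -3/5  0 ]
  [ 0  0   1/5    3/5  2 ]
ρ2 -> -5·ρ2
  [ 1  4  3/5  -11/5  0 ]
  [ 0  0    1      3  0 ]
  [ 0  0  1/5    3/5  2 ]
ρ3 -> ρ3 − 1/5·ρ2
  [ 1  4  3/5  -11/5  0 ]
  [ 0  0    1      3  0 ]
  [ 0  0    0      0  2 ]
ρ3 -> 1/2·ρ3
  [ 1  4  3/5  -11/5  0 ]
  [ 0  0    1      3  0 ]
  [ 0  0    0      0  1 ]
ρ1 -> ρ1 − 3/5·ρ2
  [ 1  4  0  -4  0 ]
  [ 0  0  1   3  0 ]
  [ 0  0  0   0  1 ]
Pivot columns are the columns containing a leading 1.

1, 3, 5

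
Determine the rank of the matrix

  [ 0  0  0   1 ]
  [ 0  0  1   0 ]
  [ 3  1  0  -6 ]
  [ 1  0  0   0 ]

R1 ↔ R3
  [ 3  1  0  -6 ]
  [ 0  0  1   0 ]
  [ 0  0  0   1 ]
  [ 1  0  0   0 ]
R1 := 1/3·R1
  [ 1  1/3  0  -2 ]
  [ 0    0  1   0 ]
  [ 0    0  0   1 ]
  [ 1    0  0   0 ]
R4 := R4 − R1
  [ 1   1/3  0  -2 ]
  [ 0     0  1   0 ]
  [ 0     0  0   1 ]
  [ 0  -1/3  0   2 ]
R2 ↔ R4
  [ 1   1/3  0  -2 ]
  [ 0  -1/3  0   2 ]
  [ 0     0  0   1 ]
  [ 0     0  1   0 ]
R2 := -3·R2
  [ 1  1/3  0  -2 ]
  [ 0    1  0  -6 ]
  [ 0    0  0   1 ]
  [ 0    0  1   0 ]
R3 ↔ R4
  [ 1  1/3  0  -2 ]
  [ 0    1  0  -6 ]
  [ 0    0  1   0 ]
  [ 0    0  0   1 ]
R2 := R2 + 6·R4
  [ 1  1/3  0  -2 ]
  [ 0    1  0   0 ]
  [ 0    0  1   0 ]
  [ 0    0  0   1 ]
R1 := R1 + 2·R4
  [ 1  1/3  0  0 ]
  [ 0    1  0  0 ]
  [ 0    0  1  0 ]
  [ 0    0  0  1 ]
R1 := R1 − 1/3·R2
  [ 1  0  0  0 ]
  [ 0  1  0  0 ]
  [ 0  0  1  0 ]
  [ 0  0  0  1 ]
The reduced form has 4 nonzero rows.

rank = 4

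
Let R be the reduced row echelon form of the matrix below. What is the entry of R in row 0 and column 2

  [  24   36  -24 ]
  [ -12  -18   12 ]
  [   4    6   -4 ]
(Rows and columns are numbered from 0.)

-1

Multiply R1 by 1/24.
Add 12 times R1 to R2.
Subtract 4 times R1 from R3.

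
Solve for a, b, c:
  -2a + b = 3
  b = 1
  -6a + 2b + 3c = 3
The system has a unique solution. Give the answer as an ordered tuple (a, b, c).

(-1, 1, -5/3)

Form the augmented matrix and row-reduce:
  [ -2  1  0  |  3 ]
  [  0  1  0  |  1 ]
  [ -6  2  3  |  3 ]
r1 ← -1/2·r1
  [  1  -1/2  0  |  -3/2 ]
  [  0     1  0  |     1 ]
  [ -6     2  3  |     3 ]
r3 ← r3 + 6·r1
  [ 1  -1/2  0  |  -3/2 ]
  [ 0     1  0  |     1 ]
  [ 0    -1  3  |    -6 ]
r3 ← r3 + r2
  [ 1  -1/2  0  |  -3/2 ]
  [ 0     1  0  |     1 ]
  [ 0     0  3  |    -5 ]
r3 ← 1/3·r3
  [ 1  -1/2  0  |  -3/2 ]
  [ 0     1  0  |     1 ]
  [ 0     0  1  |  -5/3 ]
r1 ← r1 + 1/2·r2
  [ 1  0  0  |    -1 ]
  [ 0  1  0  |     1 ]
  [ 0  0  1  |  -5/3 ]
Reading off the last column: a = -1, b = 1, c = -5/3.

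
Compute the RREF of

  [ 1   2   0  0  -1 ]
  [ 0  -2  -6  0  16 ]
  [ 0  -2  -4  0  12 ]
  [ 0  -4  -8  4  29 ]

Multiply r2 by -1/2.
  [ 1   2   0  0  -1 ]
  [ 0   1   3  0  -8 ]
  [ 0  -2  -4  0  12 ]
  [ 0  -4  -8  4  29 ]
Add 2 times r2 to r3.
  [ 1   2   0  0  -1 ]
  [ 0   1   3  0  -8 ]
  [ 0   0   2  0  -4 ]
  [ 0  -4  -8  4  29 ]
Add 4 times r2 to r4.
  [ 1  2  0  0  -1 ]
  [ 0  1  3  0  -8 ]
  [ 0  0  2  0  -4 ]
  [ 0  0  4  4  -3 ]
Multiply r3 by 1/2.
  [ 1  2  0  0  -1 ]
  [ 0  1  3  0  -8 ]
  [ 0  0  1  0  -2 ]
  [ 0  0  4  4  -3 ]
Subtract 4 times r3 from r4.
  [ 1  2  0  0  -1 ]
  [ 0  1  3  0  -8 ]
  [ 0  0  1  0  -2 ]
  [ 0  0  0  4   5 ]
Multiply r4 by 1/4.
  [ 1  2  0  0   -1 ]
  [ 0  1  3  0   -8 ]
  [ 0  0  1  0   -2 ]
  [ 0  0  0  1  5/4 ]
Subtract 3 times r3 from r2.
  [ 1  2  0  0   -1 ]
  [ 0  1  0  0   -2 ]
  [ 0  0  1  0   -2 ]
  [ 0  0  0  1  5/4 ]
Subtract 2 times r2 from r1.
  [ 1  0  0  0    3 ]
  [ 0  1  0  0   -2 ]
  [ 0  0  1  0   -2 ]
  [ 0  0  0  1  5/4 ]

[[1, 0, 0, 0, 3], [0, 1, 0, 0, -2], [0, 0, 1, 0, -2], [0, 0, 0, 1, 5/4]]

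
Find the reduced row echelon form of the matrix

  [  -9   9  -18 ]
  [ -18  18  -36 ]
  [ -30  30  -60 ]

R1 → -1/9·R1
  [   1  -1    2 ]
  [ -18  18  -36 ]
  [ -30  30  -60 ]
R2 → R2 + 18·R1
  [   1  -1    2 ]
  [   0   0    0 ]
  [ -30  30  -60 ]
R3 → R3 + 30·R1
  [ 1  -1  2 ]
  [ 0   0  0 ]
  [ 0   0  0 ]

[[1, -1, 2], [0, 0, 0], [0, 0, 0]]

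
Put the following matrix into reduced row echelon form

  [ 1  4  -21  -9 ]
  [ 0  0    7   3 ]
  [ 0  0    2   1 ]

[[1, 4, 0, 0], [0, 0, 1, 0], [0, 0, 0, 1]]

R2 → 1/7·R2
  [ 1  4  -21   -9 ]
  [ 0  0    1  3/7 ]
  [ 0  0    2    1 ]
R3 → R3 − 2·R2
  [ 1  4  -21   -9 ]
  [ 0  0    1  3/7 ]
  [ 0  0    0  1/7 ]
R3 → 7·R3
  [ 1  4  -21   -9 ]
  [ 0  0    1  3/7 ]
  [ 0  0    0    1 ]
R2 → R2 − 3/7·R3
  [ 1  4  -21  -9 ]
  [ 0  0    1   0 ]
  [ 0  0    0   1 ]
R1 → R1 + 9·R3
  [ 1  4  -21  0 ]
  [ 0  0    1  0 ]
  [ 0  0    0  1 ]
R1 → R1 + 21·R2
  [ 1  4  0  0 ]
  [ 0  0  1  0 ]
  [ 0  0  0  1 ]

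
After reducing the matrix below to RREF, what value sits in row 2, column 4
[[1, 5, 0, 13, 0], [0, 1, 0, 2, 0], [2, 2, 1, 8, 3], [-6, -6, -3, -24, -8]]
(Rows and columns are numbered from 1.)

2

Subtract 2 times r1 from r3.
  [  1   5   0   13   0 ]
  [  0   1   0    2   0 ]
  [  0  -8   1  -18   3 ]
  [ -6  -6  -3  -24  -8 ]
Add 6 times r1 to r4.
  [ 1   5   0   13   0 ]
  [ 0   1   0    2   0 ]
  [ 0  -8   1  -18   3 ]
  [ 0  24  -3   54  -8 ]
Add 8 times r2 to r3.
  [ 1   5   0  13   0 ]
  [ 0   1   0   2   0 ]
  [ 0   0   1  -2   3 ]
  [ 0  24  -3  54  -8 ]
Subtract 24 times r2 from r4.
  [ 1  5   0  13   0 ]
  [ 0  1   0   2   0 ]
  [ 0  0   1  -2   3 ]
  [ 0  0  -3   6  -8 ]
Add 3 times r3 to r4.
  [ 1  5  0  13  0 ]
  [ 0  1  0   2  0 ]
  [ 0  0  1  -2  3 ]
  [ 0  0  0   0  1 ]
Subtract 3 times r4 from r3.
  [ 1  5  0  13  0 ]
  [ 0  1  0   2  0 ]
  [ 0  0  1  -2  0 ]
  [ 0  0  0   0  1 ]
Subtract 5 times r2 from r1.
  [ 1  0  0   3  0 ]
  [ 0  1  0   2  0 ]
  [ 0  0  1  -2  0 ]
  [ 0  0  0   0  1 ]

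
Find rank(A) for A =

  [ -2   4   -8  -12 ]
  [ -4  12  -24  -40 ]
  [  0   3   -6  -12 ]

Multiply r1 by -1/2.
  [  1  -2    4    6 ]
  [ -4  12  -24  -40 ]
  [  0   3   -6  -12 ]
Add 4 times r1 to r2.
  [ 1  -2   4    6 ]
  [ 0   4  -8  -16 ]
  [ 0   3  -6  -12 ]
Multiply r2 by 1/4.
  [ 1  -2   4    6 ]
  [ 0   1  -2   -4 ]
  [ 0   3  -6  -12 ]
Subtract 3 times r2 from r3.
  [ 1  -2   4   6 ]
  [ 0   1  -2  -4 ]
  [ 0   0   0   0 ]
Add 2 times r2 to r1.
  [ 1  0   0  -2 ]
  [ 0  1  -2  -4 ]
  [ 0  0   0   0 ]
The reduced form has 2 nonzero rows.

rank = 2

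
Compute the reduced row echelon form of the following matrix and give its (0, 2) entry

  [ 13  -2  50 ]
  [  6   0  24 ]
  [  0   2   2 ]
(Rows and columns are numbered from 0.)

4

R1 → 1/13·R1
  [ 1  -2/13  50/13 ]
  [ 6      0     24 ]
  [ 0      2      2 ]
R2 → R2 − 6·R1
  [ 1  -2/13  50/13 ]
  [ 0  12/13  12/13 ]
  [ 0      2      2 ]
R2 → 13/12·R2
  [ 1  -2/13  50/13 ]
  [ 0      1      1 ]
  [ 0      2      2 ]
R3 → R3 − 2·R2
  [ 1  -2/13  50/13 ]
  [ 0      1      1 ]
  [ 0      0      0 ]
R1 → R1 + 2/13·R2
  [ 1  0  4 ]
  [ 0  1  1 ]
  [ 0  0  0 ]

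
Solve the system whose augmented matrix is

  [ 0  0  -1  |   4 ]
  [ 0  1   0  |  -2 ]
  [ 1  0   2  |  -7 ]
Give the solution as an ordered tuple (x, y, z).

(1, -2, -4)

ρ1 <-> ρ3
  [ 1  0   2  |  -7 ]
  [ 0  1   0  |  -2 ]
  [ 0  0  -1  |   4 ]
ρ3 → -1·ρ3
  [ 1  0  2  |  -7 ]
  [ 0  1  0  |  -2 ]
  [ 0  0  1  |  -4 ]
ρ1 → ρ1 − 2·ρ3
  [ 1  0  0  |   1 ]
  [ 0  1  0  |  -2 ]
  [ 0  0  1  |  -4 ]
Reading off the last column: x = 1, y = -2, z = -4.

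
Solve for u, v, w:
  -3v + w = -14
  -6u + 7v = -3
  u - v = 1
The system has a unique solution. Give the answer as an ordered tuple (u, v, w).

Form the augmented matrix and row-reduce:
  [  0  -3  1  |  -14 ]
  [ -6   7  0  |   -3 ]
  [  1  -1  0  |    1 ]
Swap r1 and r2.
  [ -6   7  0  |   -3 ]
  [  0  -3  1  |  -14 ]
  [  1  -1  0  |    1 ]
Multiply r1 by -1/6.
  [ 1  -7/6  0  |  1/2 ]
  [ 0    -3  1  |  -14 ]
  [ 1    -1  0  |    1 ]
Subtract r1 from r3.
  [ 1  -7/6  0  |  1/2 ]
  [ 0    -3  1  |  -14 ]
  [ 0   1/6  0  |  1/2 ]
Multiply r2 by -1/3.
  [ 1  -7/6     0  |   1/2 ]
  [ 0     1  -1/3  |  14/3 ]
  [ 0   1/6     0  |   1/2 ]
Subtract 1/6 times r2 from r3.
  [ 1  -7/6     0  |    1/2 ]
  [ 0     1  -1/3  |   14/3 ]
  [ 0     0  1/18  |  -5/18 ]
Multiply r3 by 18.
  [ 1  -7/6     0  |   1/2 ]
  [ 0     1  -1/3  |  14/3 ]
  [ 0     0     1  |    -5 ]
Add 1/3 times r3 to r2.
  [ 1  -7/6  0  |  1/2 ]
  [ 0     1  0  |    3 ]
  [ 0     0  1  |   -5 ]
Add 7/6 times r2 to r1.
  [ 1  0  0  |   4 ]
  [ 0  1  0  |   3 ]
  [ 0  0  1  |  -5 ]
Reading off the last column: u = 4, v = 3, w = -5.

(4, 3, -5)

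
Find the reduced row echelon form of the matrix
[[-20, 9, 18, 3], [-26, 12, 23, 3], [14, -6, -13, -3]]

r1 ← -1/20·r1
  [   1  -9/20  -9/10  -3/20 ]
  [ -26     12     23      3 ]
  [  14     -6    -13     -3 ]
r2 ← r2 + 26·r1
  [  1  -9/20  -9/10  -3/20 ]
  [  0   3/10   -2/5  -9/10 ]
  [ 14     -6    -13     -3 ]
r3 ← r3 − 14·r1
  [ 1  -9/20  -9/10  -3/20 ]
  [ 0   3/10   -2/5  -9/10 ]
  [ 0   3/10   -2/5  -9/10 ]
r2 ← 10/3·r2
  [ 1  -9/20  -9/10  -3/20 ]
  [ 0      1   -4/3     -3 ]
  [ 0   3/10   -2/5  -9/10 ]
r3 ← r3 − 3/10·r2
  [ 1  -9/20  -9/10  -3/20 ]
  [ 0      1   -4/3     -3 ]
  [ 0      0      0      0 ]
r1 ← r1 + 9/20·r2
  [ 1  0  -3/2  -3/2 ]
  [ 0  1  -4/3    -3 ]
  [ 0  0     0     0 ]

[[1, 0, -3/2, -3/2], [0, 1, -4/3, -3], [0, 0, 0, 0]]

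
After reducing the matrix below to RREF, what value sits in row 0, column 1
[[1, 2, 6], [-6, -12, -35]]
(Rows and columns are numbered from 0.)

2

ρ2 := ρ2 + 6·ρ1
  [ 1  2  6 ]
  [ 0  0  1 ]
ρ1 := ρ1 − 6·ρ2
  [ 1  2  0 ]
  [ 0  0  1 ]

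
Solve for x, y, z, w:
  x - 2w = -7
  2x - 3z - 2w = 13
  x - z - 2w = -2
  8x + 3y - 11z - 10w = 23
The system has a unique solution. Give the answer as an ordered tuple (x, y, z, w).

(5, -4, -5, 6)

Form the augmented matrix and row-reduce:
  [ 1  0    0   -2  |  -7 ]
  [ 2  0   -3   -2  |  13 ]
  [ 1  0   -1   -2  |  -2 ]
  [ 8  3  -11  -10  |  23 ]
Subtract 2 times ρ1 from ρ2.
  [ 1  0    0   -2  |  -7 ]
  [ 0  0   -3    2  |  27 ]
  [ 1  0   -1   -2  |  -2 ]
  [ 8  3  -11  -10  |  23 ]
Subtract ρ1 from ρ3.
  [ 1  0    0   -2  |  -7 ]
  [ 0  0   -3    2  |  27 ]
  [ 0  0   -1    0  |   5 ]
  [ 8  3  -11  -10  |  23 ]
Subtract 8 times ρ1 from ρ4.
  [ 1  0    0  -2  |  -7 ]
  [ 0  0   -3   2  |  27 ]
  [ 0  0   -1   0  |   5 ]
  [ 0  3  -11   6  |  79 ]
Swap ρ2 and ρ4.
  [ 1  0    0  -2  |  -7 ]
  [ 0  3  -11   6  |  79 ]
  [ 0  0   -1   0  |   5 ]
  [ 0  0   -3   2  |  27 ]
Multiply ρ2 by 1/3.
  [ 1  0      0  -2  |    -7 ]
  [ 0  1  -11/3   2  |  79/3 ]
  [ 0  0     -1   0  |     5 ]
  [ 0  0     -3   2  |    27 ]
Multiply ρ3 by -1.
  [ 1  0      0  -2  |    -7 ]
  [ 0  1  -11/3   2  |  79/3 ]
  [ 0  0      1   0  |    -5 ]
  [ 0  0     -3   2  |    27 ]
Add 3 times ρ3 to ρ4.
  [ 1  0      0  -2  |    -7 ]
  [ 0  1  -11/3   2  |  79/3 ]
  [ 0  0      1   0  |    -5 ]
  [ 0  0      0   2  |    12 ]
Multiply ρ4 by 1/2.
  [ 1  0      0  -2  |    -7 ]
  [ 0  1  -11/3   2  |  79/3 ]
  [ 0  0      1   0  |    -5 ]
  [ 0  0      0   1  |     6 ]
Subtract 2 times ρ4 from ρ2.
  [ 1  0      0  -2  |    -7 ]
  [ 0  1  -11/3   0  |  43/3 ]
  [ 0  0      1   0  |    -5 ]
  [ 0  0      0   1  |     6 ]
Add 2 times ρ4 to ρ1.
  [ 1  0      0  0  |     5 ]
  [ 0  1  -11/3  0  |  43/3 ]
  [ 0  0      1  0  |    -5 ]
  [ 0  0      0  1  |     6 ]
Add 11/3 times ρ3 to ρ2.
  [ 1  0  0  0  |   5 ]
  [ 0  1  0  0  |  -4 ]
  [ 0  0  1  0  |  -5 ]
  [ 0  0  0  1  |   6 ]
Reading off the last column: x = 5, y = -4, z = -5, w = 6.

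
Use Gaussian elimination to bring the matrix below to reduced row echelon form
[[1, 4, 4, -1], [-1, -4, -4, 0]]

R2 := R2 + R1
  [ 1  4  4  -1 ]
  [ 0  0  0  -1 ]
R2 := -1·R2
  [ 1  4  4  -1 ]
  [ 0  0  0   1 ]
R1 := R1 + R2
  [ 1  4  4  0 ]
  [ 0  0  0  1 ]

[[1, 4, 4, 0], [0, 0, 0, 1]]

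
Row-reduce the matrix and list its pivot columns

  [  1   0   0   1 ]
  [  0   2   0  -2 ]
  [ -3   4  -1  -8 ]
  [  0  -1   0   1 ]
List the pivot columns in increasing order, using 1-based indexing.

ρ3 := ρ3 + 3·ρ1
  [ 1   0   0   1 ]
  [ 0   2   0  -2 ]
  [ 0   4  -1  -5 ]
  [ 0  -1   0   1 ]
ρ2 := 1/2·ρ2
  [ 1   0   0   1 ]
  [ 0   1   0  -1 ]
  [ 0   4  -1  -5 ]
  [ 0  -1   0   1 ]
ρ3 := ρ3 − 4·ρ2
  [ 1   0   0   1 ]
  [ 0   1   0  -1 ]
  [ 0   0  -1  -1 ]
  [ 0  -1   0   1 ]
ρ4 := ρ4 + ρ2
  [ 1  0   0   1 ]
  [ 0  1   0  -1 ]
  [ 0  0  -1  -1 ]
  [ 0  0   0   0 ]
ρ3 := -1·ρ3
  [ 1  0  0   1 ]
  [ 0  1  0  -1 ]
  [ 0  0  1   1 ]
  [ 0  0  0   0 ]
Pivot columns are the columns containing a leading 1.

1, 2, 3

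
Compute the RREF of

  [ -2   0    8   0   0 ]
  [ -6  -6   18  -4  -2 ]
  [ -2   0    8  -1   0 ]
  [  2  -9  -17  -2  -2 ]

[[1, 0, -4, 0, 0], [0, 1, 1, 0, 0], [0, 0, 0, 1, 0], [0, 0, 0, 0, 1]]

R1 ← -1/2·R1
R2 ← R2 + 6·R1
R3 ← R3 + 2·R1
R4 ← R4 − 2·R1
R2 ← -1/6·R2
R4 ← R4 + 9·R2
R3 ← -1·R3
R4 ← R4 − 4·R3
R2 ← R2 − 1/3·R4
R2 ← R2 − 2/3·R3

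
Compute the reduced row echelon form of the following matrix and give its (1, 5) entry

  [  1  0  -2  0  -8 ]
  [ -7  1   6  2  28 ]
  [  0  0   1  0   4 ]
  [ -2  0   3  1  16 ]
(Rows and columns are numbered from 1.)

R2 → R2 + 7·R1
  [  1  0  -2  0   -8 ]
  [  0  1  -8  2  -28 ]
  [  0  0   1  0    4 ]
  [ -2  0   3  1   16 ]
R4 → R4 + 2·R1
  [ 1  0  -2  0   -8 ]
  [ 0  1  -8  2  -28 ]
  [ 0  0   1  0    4 ]
  [ 0  0  -1  1    0 ]
R4 → R4 + R3
  [ 1  0  -2  0   -8 ]
  [ 0  1  -8  2  -28 ]
  [ 0  0   1  0    4 ]
  [ 0  0   0  1    4 ]
R2 → R2 − 2·R4
  [ 1  0  -2  0   -8 ]
  [ 0  1  -8  0  -36 ]
  [ 0  0   1  0    4 ]
  [ 0  0   0  1    4 ]
R2 → R2 + 8·R3
  [ 1  0  -2  0  -8 ]
  [ 0  1   0  0  -4 ]
  [ 0  0   1  0   4 ]
  [ 0  0   0  1   4 ]
R1 → R1 + 2·R3
  [ 1  0  0  0   0 ]
  [ 0  1  0  0  -4 ]
  [ 0  0  1  0   4 ]
  [ 0  0  0  1   4 ]

0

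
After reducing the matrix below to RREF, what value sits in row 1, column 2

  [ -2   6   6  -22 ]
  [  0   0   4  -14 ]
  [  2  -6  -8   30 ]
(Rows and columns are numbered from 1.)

-3

R1 → -1/2·R1
  [ 1  -3  -3   11 ]
  [ 0   0   4  -14 ]
  [ 2  -6  -8   30 ]
R3 → R3 − 2·R1
  [ 1  -3  -3   11 ]
  [ 0   0   4  -14 ]
  [ 0   0  -2    8 ]
R2 → 1/4·R2
  [ 1  -3  -3    11 ]
  [ 0   0   1  -7/2 ]
  [ 0   0  -2     8 ]
R3 → R3 + 2·R2
  [ 1  -3  -3    11 ]
  [ 0   0   1  -7/2 ]
  [ 0   0   0     1 ]
R2 → R2 + 7/2·R3
  [ 1  -3  -3  11 ]
  [ 0   0   1   0 ]
  [ 0   0   0   1 ]
R1 → R1 − 11·R3
  [ 1  -3  -3  0 ]
  [ 0   0   1  0 ]
  [ 0   0   0  1 ]
R1 → R1 + 3·R2
  [ 1  -3  0  0 ]
  [ 0   0  1  0 ]
  [ 0   0  0  1 ]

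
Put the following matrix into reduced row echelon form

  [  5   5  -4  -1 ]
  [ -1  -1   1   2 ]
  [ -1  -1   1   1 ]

ρ1 := 1/5·ρ1
  [  1   1  -4/5  -1/5 ]
  [ -1  -1     1     2 ]
  [ -1  -1     1     1 ]
ρ2 := ρ2 + ρ1
  [  1   1  -4/5  -1/5 ]
  [  0   0   1/5   9/5 ]
  [ -1  -1     1     1 ]
ρ3 := ρ3 + ρ1
  [ 1  1  -4/5  -1/5 ]
  [ 0  0   1/5   9/5 ]
  [ 0  0   1/5   4/5 ]
ρ2 := 5·ρ2
  [ 1  1  -4/5  -1/5 ]
  [ 0  0     1     9 ]
  [ 0  0   1/5   4/5 ]
ρ3 := ρ3 − 1/5·ρ2
  [ 1  1  -4/5  -1/5 ]
  [ 0  0     1     9 ]
  [ 0  0     0    -1 ]
ρ3 := -1·ρ3
  [ 1  1  -4/5  -1/5 ]
  [ 0  0     1     9 ]
  [ 0  0     0     1 ]
ρ2 := ρ2 − 9·ρ3
  [ 1  1  -4/5  -1/5 ]
  [ 0  0     1     0 ]
  [ 0  0     0     1 ]
ρ1 := ρ1 + 1/5·ρ3
  [ 1  1  -4/5  0 ]
  [ 0  0     1  0 ]
  [ 0  0     0  1 ]
ρ1 := ρ1 + 4/5·ρ2
  [ 1  1  0  0 ]
  [ 0  0  1  0 ]
  [ 0  0  0  1 ]

[[1, 1, 0, 0], [0, 0, 1, 0], [0, 0, 0, 1]]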